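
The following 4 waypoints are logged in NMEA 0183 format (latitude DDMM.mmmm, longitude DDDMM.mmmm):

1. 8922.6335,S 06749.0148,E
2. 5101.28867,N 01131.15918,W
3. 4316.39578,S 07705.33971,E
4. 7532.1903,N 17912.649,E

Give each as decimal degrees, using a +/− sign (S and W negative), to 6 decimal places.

Point 1:
  Lat: degrees = first 2 digits = 89, minutes = 22.6335; 89 + 22.6335/60 = 89.3772250
  S → negative
  Lon: degrees = first 3 digits = 67, minutes = 49.0148; 67 + 49.0148/60 = 67.8169133
  E → positive
Point 2:
  Lat: degrees = first 2 digits = 51, minutes = 1.28867; 51 + 1.28867/60 = 51.0214778
  N → positive
  λ: split at 3 digits → 011° and 31.15918′; 11 + 31.15918/60 = 11.5193197
  W ⇒ negate
Point 3:
  Latitude: degrees = first 2 digits = 43, minutes = 16.39578; 43 + 16.39578/60 = 43.2732630
  S → negative
  Lon: degrees = first 3 digits = 77, minutes = 5.33971; 77 + 5.33971/60 = 77.0889952
  E → positive
Point 4:
  φ: split at 2 digits → 75° and 32.1903′; 75 + 32.1903/60 = 75.5365050
  N ⇒ keep positive
  Lon: degrees = first 3 digits = 179, minutes = 12.649; 179 + 12.649/60 = 179.2108167
  E ⇒ keep positive

1. -89.377225, 67.816913
2. 51.021478, -11.519320
3. -43.273263, 77.088995
4. 75.536505, 179.210817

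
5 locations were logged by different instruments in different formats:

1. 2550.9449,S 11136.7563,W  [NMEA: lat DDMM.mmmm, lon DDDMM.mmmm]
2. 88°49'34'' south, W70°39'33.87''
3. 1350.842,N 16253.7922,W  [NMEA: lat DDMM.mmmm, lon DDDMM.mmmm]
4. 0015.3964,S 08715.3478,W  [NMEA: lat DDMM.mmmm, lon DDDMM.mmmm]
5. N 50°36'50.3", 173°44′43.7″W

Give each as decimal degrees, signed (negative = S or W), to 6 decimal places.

1. -25.849082, -111.612605
2. -88.826111, -70.659408
3. 13.847367, -162.896537
4. -0.256607, -87.255797
5. 50.613972, -173.745472

Point 1:
  Lat: degrees = first 2 digits = 25, minutes = 50.9449; 25 + 50.9449/60 = 25.8490817
  hemisphere S, so the sign is −
  λ: split at 3 digits → 111° and 36.7563′; 111 + 36.7563/60 = 111.6126050
  W → negative
Point 2:
  Lat: 88° + 49/60 + 34/3600 = 88 + 0.816667 + 0.009444 = 88.8261111
  hemisphere S, so the sign is −
  Longitude: 70° + 39/60 + 33.87/3600 = 70 + 0.650000 + 0.009408 = 70.6594083
  hemisphere W, so the sign is −
Point 3:
  Latitude: degrees = first 2 digits = 13, minutes = 50.842; 13 + 50.842/60 = 13.8473667
  N ⇒ keep positive
  λ: split at 3 digits → 162° and 53.7922′; 162 + 53.7922/60 = 162.8965367
  W → negative
Point 4:
  φ: degrees = first 2 digits = 0, minutes = 15.3964; 0 + 15.3964/60 = 0.2566067
  hemisphere S, so the sign is −
  Longitude: degrees = first 3 digits = 87, minutes = 15.3478; 87 + 15.3478/60 = 87.2557967
  hemisphere W, so the sign is −
Point 5:
  Lat: 50 + 36/60 + 50.3/3600 = 50.6139722
  N → positive
  Lon: 44′ + 43.7″ = 44.72833′; 173 + 44.72833/60 = 173.7454722
  W ⇒ negate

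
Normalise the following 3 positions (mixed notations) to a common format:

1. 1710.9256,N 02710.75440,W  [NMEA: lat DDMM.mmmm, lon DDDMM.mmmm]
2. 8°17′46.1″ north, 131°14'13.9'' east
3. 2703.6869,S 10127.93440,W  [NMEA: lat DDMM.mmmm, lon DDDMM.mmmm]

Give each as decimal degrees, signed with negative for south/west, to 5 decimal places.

Point 1:
  φ: split at 2 digits → 17° and 10.9256′; 17 + 10.9256/60 = 17.182093
  N → positive
  Longitude: degrees = first 3 digits = 27, minutes = 10.7544; 27 + 10.7544/60 = 27.179240
  hemisphere W, so the sign is −
Point 2:
  Lat: 8° + 17/60 + 46.1/3600 = 8 + 0.283333 + 0.012806 = 8.296139
  N → positive
  λ: 131 + 14/60 + 13.9/3600 = 131.237194
  E → positive
Point 3:
  φ: split at 2 digits → 27° and 3.6869′; 27 + 3.6869/60 = 27.061448
  S ⇒ negate
  Lon: degrees = first 3 digits = 101, minutes = 27.9344; 101 + 27.9344/60 = 101.465573
  hemisphere W, so the sign is −

1. 17.18209, -27.17924
2. 8.29614, 131.23719
3. -27.06145, -101.46557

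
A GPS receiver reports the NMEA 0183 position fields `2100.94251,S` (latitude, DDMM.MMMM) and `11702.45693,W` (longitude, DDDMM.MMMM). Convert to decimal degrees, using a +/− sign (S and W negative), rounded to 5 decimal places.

Lat: degrees = first 2 digits = 21, minutes = 0.94251; 21 + 0.94251/60 = 21.015709
hemisphere S, so the sign is −
Longitude: split at 3 digits → 117° and 2.45693′; 117 + 2.45693/60 = 117.040949
W ⇒ negate

-21.01571, -117.04095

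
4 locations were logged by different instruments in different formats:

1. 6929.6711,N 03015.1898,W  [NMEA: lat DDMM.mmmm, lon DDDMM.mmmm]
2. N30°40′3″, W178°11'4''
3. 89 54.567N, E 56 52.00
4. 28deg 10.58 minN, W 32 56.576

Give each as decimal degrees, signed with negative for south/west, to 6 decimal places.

Point 1:
  Latitude: degrees = first 2 digits = 69, minutes = 29.6711; 69 + 29.6711/60 = 69.4945183
  N → positive
  Longitude: split at 3 digits → 030° and 15.1898′; 30 + 15.1898/60 = 30.2531633
  W → negative
Point 2:
  Lat: 30° + 40/60 + 3/3600 = 30 + 0.666667 + 0.000833 = 30.6675000
  N → positive
  Longitude: 178 + 11/60 + 4/3600 = 178.1844444
  hemisphere W, so the sign is −
Point 3:
  φ: 54.567′ = 0.909450°; total 89.9094500
  N ⇒ keep positive
  Lon: 52′ = 0.866667°; total 56.8666667
  E ⇒ keep positive
Point 4:
  Lat: 10.58′ = 0.176333°; total 28.1763333
  N ⇒ keep positive
  Lon: 56.576′ = 0.942933°; total 32.9429333
  W ⇒ negate

1. 69.494518, -30.253163
2. 30.667500, -178.184444
3. 89.909450, 56.866667
4. 28.176333, -32.942933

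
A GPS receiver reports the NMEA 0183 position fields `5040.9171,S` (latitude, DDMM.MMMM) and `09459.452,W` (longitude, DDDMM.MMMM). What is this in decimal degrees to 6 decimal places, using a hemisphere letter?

φ: degrees = first 2 digits = 50, minutes = 40.9171; 50 + 40.9171/60 = 50.6819517
λ: degrees = first 3 digits = 94, minutes = 59.452; 94 + 59.452/60 = 94.9908667

50.681952° S, 94.990867° W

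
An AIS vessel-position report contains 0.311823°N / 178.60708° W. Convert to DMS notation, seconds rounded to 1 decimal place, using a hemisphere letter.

Lat: 0.311823 × 60 = 18.70938′ → 18′, remainder × 60 = 42.563″
Longitude: whole degrees 178; 36.42480′ → 36′ and 25.488″

0°18′42.6″ N, 178°36′25.5″ W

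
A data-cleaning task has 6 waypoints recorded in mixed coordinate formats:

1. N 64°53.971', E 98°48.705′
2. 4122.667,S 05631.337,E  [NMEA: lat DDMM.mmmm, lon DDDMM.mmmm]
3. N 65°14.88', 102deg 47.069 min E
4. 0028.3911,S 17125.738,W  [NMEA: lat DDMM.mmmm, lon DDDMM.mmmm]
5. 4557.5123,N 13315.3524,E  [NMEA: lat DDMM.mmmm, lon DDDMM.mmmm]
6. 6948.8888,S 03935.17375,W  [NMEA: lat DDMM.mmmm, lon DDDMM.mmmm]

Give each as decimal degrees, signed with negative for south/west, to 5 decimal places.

1. 64.89952, 98.81175
2. -41.37778, 56.52228
3. 65.24800, 102.78448
4. -0.47319, -171.42897
5. 45.95854, 133.25587
6. -69.81481, -39.58623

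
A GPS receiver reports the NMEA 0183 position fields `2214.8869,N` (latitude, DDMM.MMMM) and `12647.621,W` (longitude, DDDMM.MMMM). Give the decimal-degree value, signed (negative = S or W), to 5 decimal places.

Latitude: degrees = first 2 digits = 22, minutes = 14.8869; 22 + 14.8869/60 = 22.248115
N → positive
Longitude: split at 3 digits → 126° and 47.621′; 126 + 47.621/60 = 126.793683
W ⇒ negate

22.24812, -126.79368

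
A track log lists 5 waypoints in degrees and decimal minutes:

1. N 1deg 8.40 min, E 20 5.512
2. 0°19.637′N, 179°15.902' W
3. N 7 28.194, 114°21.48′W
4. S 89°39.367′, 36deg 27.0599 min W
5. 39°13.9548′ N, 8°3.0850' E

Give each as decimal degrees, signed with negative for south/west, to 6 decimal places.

Point 1:
  Lat: 8.4′ = 0.140000°; total 1.1400000
  N → positive
  Lon: 5.512′ = 0.091867°; total 20.0918667
  E ⇒ keep positive
Point 2:
  Lat: 19.637′ = 0.327283°; total 0.3272833
  N → positive
  λ: 15.902′ = 0.265033°; total 179.2650333
  hemisphere W, so the sign is −
Point 3:
  Latitude: 28.194′ = 0.469900°; total 7.4699000
  N → positive
  Longitude: 114 + 21.48/60 = 114.3580000
  W → negative
Point 4:
  φ: 89 + 39.367/60 = 89.6561167
  S → negative
  Lon: 36 + 27.0599/60 = 36.4509983
  W → negative
Point 5:
  φ: 13.9548′ = 0.232580°; total 39.2325800
  N ⇒ keep positive
  λ: 3.085′ = 0.051417°; total 8.0514167
  E ⇒ keep positive

1. 1.140000, 20.091867
2. 0.327283, -179.265033
3. 7.469900, -114.358000
4. -89.656117, -36.450998
5. 39.232580, 8.051417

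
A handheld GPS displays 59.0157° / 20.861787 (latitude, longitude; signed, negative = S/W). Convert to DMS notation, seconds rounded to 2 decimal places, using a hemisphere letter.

59°00′56.52″ N, 20°51′42.43″ E

φ: 0.015700° → 0.94200′; 0.94200 × 60 = 56.5200″
Lon: 0.861787° → 51.70722′; 0.70722 × 60 = 42.4332″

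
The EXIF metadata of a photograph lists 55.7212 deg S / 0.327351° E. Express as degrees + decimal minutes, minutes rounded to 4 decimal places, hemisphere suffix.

Latitude: fractional part 0.721200 → 43.272000 minutes
Longitude: fractional part 0.327351 → 19.641060 minutes

55° 43.2720′ S, 0° 19.6411′ E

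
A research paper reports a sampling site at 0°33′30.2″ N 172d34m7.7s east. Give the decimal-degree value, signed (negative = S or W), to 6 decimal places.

Latitude: 33′ + 30.2″ = 33.50333′; 0 + 33.50333/60 = 0.5583889
N ⇒ keep positive
Lon: 172 + 34/60 + 7.7/3600 = 172.5688056
E ⇒ keep positive

0.558389, 172.568806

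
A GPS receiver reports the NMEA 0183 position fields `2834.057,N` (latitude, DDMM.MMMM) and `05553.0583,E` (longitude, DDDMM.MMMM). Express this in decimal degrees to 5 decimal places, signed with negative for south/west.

28.56762, 55.88431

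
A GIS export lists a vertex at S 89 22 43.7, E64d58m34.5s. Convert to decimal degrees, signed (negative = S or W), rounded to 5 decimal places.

Lat: 89° + 22/60 + 43.7/3600 = 89 + 0.366667 + 0.012139 = 89.378806
S ⇒ negate
Lon: 58′ + 34.5″ = 58.57500′; 64 + 58.57500/60 = 64.976250
E → positive

-89.37881, 64.97625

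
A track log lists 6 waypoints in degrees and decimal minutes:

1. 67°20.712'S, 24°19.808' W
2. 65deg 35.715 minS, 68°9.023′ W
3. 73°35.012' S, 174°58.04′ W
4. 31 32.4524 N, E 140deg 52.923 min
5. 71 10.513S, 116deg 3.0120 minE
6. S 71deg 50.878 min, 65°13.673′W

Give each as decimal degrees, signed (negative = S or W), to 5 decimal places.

Point 1:
  Latitude: 67 + 20.712/60 = 67.345200
  hemisphere S, so the sign is −
  Lon: 19.808′ = 0.330133°; total 24.330133
  hemisphere W, so the sign is −
Point 2:
  Lat: 35.715′ = 0.595250°; total 65.595250
  hemisphere S, so the sign is −
  λ: 9.023′ = 0.150383°; total 68.150383
  hemisphere W, so the sign is −
Point 3:
  Lat: 73 + 35.012/60 = 73.583533
  S → negative
  Lon: 174 + 58.04/60 = 174.967333
  hemisphere W, so the sign is −
Point 4:
  Lat: 32.4524′ = 0.540873°; total 31.540873
  N ⇒ keep positive
  Lon: 52.923′ = 0.882050°; total 140.882050
  E → positive
Point 5:
  φ: 10.513′ = 0.175217°; total 71.175217
  S → negative
  λ: 116 + 3.012/60 = 116.050200
  E ⇒ keep positive
Point 6:
  φ: 50.878′ = 0.847967°; total 71.847967
  S → negative
  Lon: 65 + 13.673/60 = 65.227883
  hemisphere W, so the sign is −

1. -67.34520, -24.33013
2. -65.59525, -68.15038
3. -73.58353, -174.96733
4. 31.54087, 140.88205
5. -71.17522, 116.05020
6. -71.84797, -65.22788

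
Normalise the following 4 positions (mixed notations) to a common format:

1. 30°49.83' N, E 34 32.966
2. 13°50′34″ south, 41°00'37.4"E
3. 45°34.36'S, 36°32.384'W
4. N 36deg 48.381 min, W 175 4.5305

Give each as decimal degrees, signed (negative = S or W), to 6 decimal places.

1. 30.830500, 34.549433
2. -13.842778, 41.010389
3. -45.572667, -36.539733
4. 36.806350, -175.075508

Point 1:
  Latitude: 30 + 49.83/60 = 30.8305000
  N → positive
  Longitude: 32.966′ = 0.549433°; total 34.5494333
  E → positive
Point 2:
  Lat: 13° + 50/60 + 34/3600 = 13 + 0.833333 + 0.009444 = 13.8427778
  hemisphere S, so the sign is −
  λ: 0′ + 37.4″ = 0.62333′; 41 + 0.62333/60 = 41.0103889
  E ⇒ keep positive
Point 3:
  φ: 34.36′ = 0.572667°; total 45.5726667
  S ⇒ negate
  Lon: 36 + 32.384/60 = 36.5397333
  W ⇒ negate
Point 4:
  Latitude: 36 + 48.381/60 = 36.8063500
  N → positive
  Longitude: 4.5305′ = 0.075508°; total 175.0755083
  W → negative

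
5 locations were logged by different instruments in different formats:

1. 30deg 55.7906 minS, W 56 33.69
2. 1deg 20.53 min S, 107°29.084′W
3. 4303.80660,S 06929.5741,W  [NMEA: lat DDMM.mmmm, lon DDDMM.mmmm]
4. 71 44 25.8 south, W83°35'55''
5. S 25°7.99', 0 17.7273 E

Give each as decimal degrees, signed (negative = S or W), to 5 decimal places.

Point 1:
  Latitude: 55.7906′ = 0.929843°; total 30.929843
  S → negative
  Longitude: 56 + 33.69/60 = 56.561500
  W → negative
Point 2:
  φ: 1 + 20.53/60 = 1.342167
  S ⇒ negate
  λ: 107 + 29.084/60 = 107.484733
  W ⇒ negate
Point 3:
  φ: degrees = first 2 digits = 43, minutes = 3.8066; 43 + 3.8066/60 = 43.063443
  hemisphere S, so the sign is −
  Longitude: degrees = first 3 digits = 69, minutes = 29.5741; 69 + 29.5741/60 = 69.492902
  W ⇒ negate
Point 4:
  φ: 71 + 44/60 + 25.8/3600 = 71.740500
  hemisphere S, so the sign is −
  λ: 83° + 35/60 + 55/3600 = 83 + 0.583333 + 0.015278 = 83.598611
  hemisphere W, so the sign is −
Point 5:
  φ: 7.99′ = 0.133167°; total 25.133167
  S ⇒ negate
  Longitude: 0 + 17.7273/60 = 0.295455
  E ⇒ keep positive

1. -30.92984, -56.56150
2. -1.34217, -107.48473
3. -43.06344, -69.49290
4. -71.74050, -83.59861
5. -25.13317, 0.29546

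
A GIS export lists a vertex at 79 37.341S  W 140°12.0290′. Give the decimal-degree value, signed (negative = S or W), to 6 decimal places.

φ: 37.341′ = 0.622350°; total 79.6223500
S → negative
Longitude: 140 + 12.029/60 = 140.2004833
hemisphere W, so the sign is −

-79.622350, -140.200483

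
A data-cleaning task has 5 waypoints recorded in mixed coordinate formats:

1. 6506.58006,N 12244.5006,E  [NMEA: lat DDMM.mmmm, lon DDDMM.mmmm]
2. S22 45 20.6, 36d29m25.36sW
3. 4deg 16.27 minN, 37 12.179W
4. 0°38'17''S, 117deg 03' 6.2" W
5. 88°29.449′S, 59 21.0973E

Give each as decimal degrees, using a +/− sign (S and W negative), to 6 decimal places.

1. 65.109668, 122.741677
2. -22.755722, -36.490378
3. 4.271167, -37.202983
4. -0.638056, -117.051722
5. -88.490817, 59.351622

Point 1:
  Latitude: split at 2 digits → 65° and 6.58006′; 65 + 6.58006/60 = 65.1096677
  N → positive
  Longitude: degrees = first 3 digits = 122, minutes = 44.5006; 122 + 44.5006/60 = 122.7416767
  E ⇒ keep positive
Point 2:
  Latitude: 22° + 45/60 + 20.6/3600 = 22 + 0.750000 + 0.005722 = 22.7557222
  S ⇒ negate
  Lon: 29′ + 25.36″ = 29.42267′; 36 + 29.42267/60 = 36.4903778
  W → negative
Point 3:
  φ: 4 + 16.27/60 = 4.2711667
  N ⇒ keep positive
  Lon: 37 + 12.179/60 = 37.2029833
  hemisphere W, so the sign is −
Point 4:
  Latitude: 38′ + 17″ = 38.28333′; 0 + 38.28333/60 = 0.6380556
  S → negative
  λ: 117 + 3/60 + 6.2/3600 = 117.0517222
  W ⇒ negate
Point 5:
  φ: 88 + 29.449/60 = 88.4908167
  hemisphere S, so the sign is −
  λ: 21.0973′ = 0.351622°; total 59.3516217
  E ⇒ keep positive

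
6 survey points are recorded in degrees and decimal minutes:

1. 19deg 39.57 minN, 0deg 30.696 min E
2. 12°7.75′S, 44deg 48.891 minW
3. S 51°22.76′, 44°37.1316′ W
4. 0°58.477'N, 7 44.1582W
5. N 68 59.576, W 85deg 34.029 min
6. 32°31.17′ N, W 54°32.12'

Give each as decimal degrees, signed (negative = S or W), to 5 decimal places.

Point 1:
  Latitude: 39.57′ = 0.659500°; total 19.659500
  N ⇒ keep positive
  λ: 30.696′ = 0.511600°; total 0.511600
  E ⇒ keep positive
Point 2:
  Latitude: 7.75′ = 0.129167°; total 12.129167
  S ⇒ negate
  Lon: 48.891′ = 0.814850°; total 44.814850
  W → negative
Point 3:
  φ: 22.76′ = 0.379333°; total 51.379333
  hemisphere S, so the sign is −
  Lon: 44 + 37.1316/60 = 44.618860
  W ⇒ negate
Point 4:
  φ: 58.477′ = 0.974617°; total 0.974617
  N → positive
  Longitude: 44.1582′ = 0.735970°; total 7.735970
  hemisphere W, so the sign is −
Point 5:
  φ: 59.576′ = 0.992933°; total 68.992933
  N → positive
  λ: 85 + 34.029/60 = 85.567150
  W → negative
Point 6:
  Lat: 32 + 31.17/60 = 32.519500
  N → positive
  λ: 54 + 32.12/60 = 54.535333
  W → negative

1. 19.65950, 0.51160
2. -12.12917, -44.81485
3. -51.37933, -44.61886
4. 0.97462, -7.73597
5. 68.99293, -85.56715
6. 32.51950, -54.53533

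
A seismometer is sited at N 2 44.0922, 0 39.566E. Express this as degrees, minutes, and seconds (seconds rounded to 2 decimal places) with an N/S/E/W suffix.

Lat: fractional minutes 0.09220 × 60 = 5.5320″
Lon: fractional minutes 0.56600 × 60 = 33.9600″

2°44′5.53″ N, 0°39′33.96″ E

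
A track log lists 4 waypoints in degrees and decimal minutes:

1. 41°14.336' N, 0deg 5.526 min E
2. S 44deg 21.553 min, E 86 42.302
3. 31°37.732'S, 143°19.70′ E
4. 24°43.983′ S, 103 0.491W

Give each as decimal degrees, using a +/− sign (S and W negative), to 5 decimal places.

Point 1:
  φ: 41 + 14.336/60 = 41.238933
  N ⇒ keep positive
  Longitude: 5.526′ = 0.092100°; total 0.092100
  E → positive
Point 2:
  Lat: 44 + 21.553/60 = 44.359217
  S ⇒ negate
  Longitude: 86 + 42.302/60 = 86.705033
  E ⇒ keep positive
Point 3:
  φ: 31 + 37.732/60 = 31.628867
  S ⇒ negate
  Lon: 143 + 19.7/60 = 143.328333
  E ⇒ keep positive
Point 4:
  Latitude: 43.983′ = 0.733050°; total 24.733050
  hemisphere S, so the sign is −
  Lon: 103 + 0.491/60 = 103.008183
  hemisphere W, so the sign is −

1. 41.23893, 0.09210
2. -44.35922, 86.70503
3. -31.62887, 143.32833
4. -24.73305, -103.00818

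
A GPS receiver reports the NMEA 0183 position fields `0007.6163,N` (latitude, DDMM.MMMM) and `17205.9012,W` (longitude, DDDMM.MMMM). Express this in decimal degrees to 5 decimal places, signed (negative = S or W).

0.12694, -172.09835

φ: split at 2 digits → 00° and 7.6163′; 0 + 7.6163/60 = 0.126938
N ⇒ keep positive
Lon: degrees = first 3 digits = 172, minutes = 5.9012; 172 + 5.9012/60 = 172.098353
hemisphere W, so the sign is −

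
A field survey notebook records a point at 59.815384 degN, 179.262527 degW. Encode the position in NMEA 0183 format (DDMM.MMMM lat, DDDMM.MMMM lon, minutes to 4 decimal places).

5948.9230,N / 17915.7516,W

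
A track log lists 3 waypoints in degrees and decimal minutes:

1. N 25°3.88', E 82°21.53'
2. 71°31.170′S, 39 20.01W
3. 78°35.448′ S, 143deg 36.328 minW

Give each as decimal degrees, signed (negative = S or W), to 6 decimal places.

1. 25.064667, 82.358833
2. -71.519500, -39.333500
3. -78.590800, -143.605467

Point 1:
  Lat: 3.88′ = 0.064667°; total 25.0646667
  N → positive
  Longitude: 21.53′ = 0.358833°; total 82.3588333
  E → positive
Point 2:
  Lat: 71 + 31.17/60 = 71.5195000
  hemisphere S, so the sign is −
  λ: 39 + 20.01/60 = 39.3335000
  W ⇒ negate
Point 3:
  Latitude: 78 + 35.448/60 = 78.5908000
  hemisphere S, so the sign is −
  Lon: 143 + 36.328/60 = 143.6054667
  W ⇒ negate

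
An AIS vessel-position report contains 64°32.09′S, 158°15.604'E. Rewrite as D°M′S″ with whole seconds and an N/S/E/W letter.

Lat: fractional minutes 0.09000 × 60 = 5.40″
λ: 15.60400′ → 15′ and 0.60400 × 60 = 36.24″

64°32′5″ S, 158°15′36″ E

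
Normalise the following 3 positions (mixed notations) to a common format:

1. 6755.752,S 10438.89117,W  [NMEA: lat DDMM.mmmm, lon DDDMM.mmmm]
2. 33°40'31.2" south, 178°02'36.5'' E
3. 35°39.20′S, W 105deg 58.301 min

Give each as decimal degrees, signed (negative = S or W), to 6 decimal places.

1. -67.929200, -104.648186
2. -33.675333, 178.043472
3. -35.653333, -105.971683

Point 1:
  Lat: split at 2 digits → 67° and 55.752′; 67 + 55.752/60 = 67.9292000
  S → negative
  Longitude: degrees = first 3 digits = 104, minutes = 38.89117; 104 + 38.89117/60 = 104.6481862
  hemisphere W, so the sign is −
Point 2:
  Latitude: 33 + 40/60 + 31.2/3600 = 33.6753333
  S → negative
  Lon: 178 + 2/60 + 36.5/3600 = 178.0434722
  E → positive
Point 3:
  φ: 35 + 39.2/60 = 35.6533333
  hemisphere S, so the sign is −
  λ: 105 + 58.301/60 = 105.9716833
  W → negative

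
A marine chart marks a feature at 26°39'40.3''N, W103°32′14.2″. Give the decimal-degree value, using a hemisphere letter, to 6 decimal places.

Lat: 26 + 39/60 + 40.3/3600 = 26.6611944
λ: 32′ + 14.2″ = 32.23667′; 103 + 32.23667/60 = 103.5372778

26.661194° N, 103.537278° W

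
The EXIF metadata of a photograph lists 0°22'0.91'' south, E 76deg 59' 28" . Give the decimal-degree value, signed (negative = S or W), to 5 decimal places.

φ: 0 + 22/60 + 0.91/3600 = 0.366919
hemisphere S, so the sign is −
Longitude: 59′ + 28″ = 59.46667′; 76 + 59.46667/60 = 76.991111
E ⇒ keep positive

-0.36692, 76.99111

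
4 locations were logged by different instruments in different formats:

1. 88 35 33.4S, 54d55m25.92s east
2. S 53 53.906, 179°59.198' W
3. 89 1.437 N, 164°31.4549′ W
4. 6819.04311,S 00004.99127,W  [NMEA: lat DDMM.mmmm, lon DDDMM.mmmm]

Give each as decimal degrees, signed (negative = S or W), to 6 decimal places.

Point 1:
  Lat: 88° + 35/60 + 33.4/3600 = 88 + 0.583333 + 0.009278 = 88.5926111
  S ⇒ negate
  Lon: 54 + 55/60 + 25.92/3600 = 54.9238667
  E ⇒ keep positive
Point 2:
  Latitude: 53.906′ = 0.898433°; total 53.8984333
  S → negative
  Lon: 179 + 59.198/60 = 179.9866333
  hemisphere W, so the sign is −
Point 3:
  Latitude: 89 + 1.437/60 = 89.0239500
  N → positive
  λ: 31.4549′ = 0.524248°; total 164.5242483
  W → negative
Point 4:
  Latitude: degrees = first 2 digits = 68, minutes = 19.04311; 68 + 19.04311/60 = 68.3173852
  S ⇒ negate
  Longitude: degrees = first 3 digits = 0, minutes = 4.99127; 0 + 4.99127/60 = 0.0831878
  W → negative

1. -88.592611, 54.923867
2. -53.898433, -179.986633
3. 89.023950, -164.524248
4. -68.317385, -0.083188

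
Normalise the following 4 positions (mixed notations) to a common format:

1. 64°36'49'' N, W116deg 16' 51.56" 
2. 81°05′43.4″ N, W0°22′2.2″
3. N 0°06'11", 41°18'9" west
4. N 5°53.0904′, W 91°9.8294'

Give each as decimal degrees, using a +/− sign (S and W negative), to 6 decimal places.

Point 1:
  Latitude: 64 + 36/60 + 49/3600 = 64.6136111
  N → positive
  λ: 116° + 16/60 + 51.56/3600 = 116 + 0.266667 + 0.014322 = 116.2809889
  W → negative
Point 2:
  φ: 81° + 5/60 + 43.4/3600 = 81 + 0.083333 + 0.012056 = 81.0953889
  N → positive
  λ: 22′ + 2.2″ = 22.03667′; 0 + 22.03667/60 = 0.3672778
  W → negative
Point 3:
  Lat: 6′ + 11″ = 6.18333′; 0 + 6.18333/60 = 0.1030556
  N ⇒ keep positive
  λ: 18′ + 9″ = 18.15000′; 41 + 18.15000/60 = 41.3025000
  W → negative
Point 4:
  Latitude: 5 + 53.0904/60 = 5.8848400
  N ⇒ keep positive
  Lon: 91 + 9.8294/60 = 91.1638233
  hemisphere W, so the sign is −

1. 64.613611, -116.280989
2. 81.095389, -0.367278
3. 0.103056, -41.302500
4. 5.884840, -91.163823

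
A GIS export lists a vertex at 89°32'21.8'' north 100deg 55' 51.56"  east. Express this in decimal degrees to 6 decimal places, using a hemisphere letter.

89.539389° N, 100.930989° E

φ: 89 + 32/60 + 21.8/3600 = 89.5393889
λ: 100 + 55/60 + 51.56/3600 = 100.9309889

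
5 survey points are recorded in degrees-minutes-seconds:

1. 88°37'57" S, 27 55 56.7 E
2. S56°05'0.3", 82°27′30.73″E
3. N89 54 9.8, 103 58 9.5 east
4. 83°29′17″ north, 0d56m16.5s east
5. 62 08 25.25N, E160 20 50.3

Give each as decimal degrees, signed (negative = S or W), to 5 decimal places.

Point 1:
  Latitude: 37′ + 57″ = 37.95000′; 88 + 37.95000/60 = 88.632500
  S → negative
  Longitude: 55′ + 56.7″ = 55.94500′; 27 + 55.94500/60 = 27.932417
  E ⇒ keep positive
Point 2:
  Latitude: 56 + 5/60 + 0.3/3600 = 56.083417
  S ⇒ negate
  λ: 82 + 27/60 + 30.73/3600 = 82.458536
  E → positive
Point 3:
  Lat: 89 + 54/60 + 9.8/3600 = 89.902722
  N → positive
  Longitude: 103 + 58/60 + 9.5/3600 = 103.969306
  E → positive
Point 4:
  φ: 29′ + 17″ = 29.28333′; 83 + 29.28333/60 = 83.488056
  N → positive
  λ: 0 + 56/60 + 16.5/3600 = 0.937917
  E ⇒ keep positive
Point 5:
  φ: 62° + 8/60 + 25.25/3600 = 62 + 0.133333 + 0.007014 = 62.140347
  N → positive
  Lon: 20′ + 50.3″ = 20.83833′; 160 + 20.83833/60 = 160.347306
  E ⇒ keep positive

1. -88.63250, 27.93242
2. -56.08342, 82.45854
3. 89.90272, 103.96931
4. 83.48806, 0.93792
5. 62.14035, 160.34731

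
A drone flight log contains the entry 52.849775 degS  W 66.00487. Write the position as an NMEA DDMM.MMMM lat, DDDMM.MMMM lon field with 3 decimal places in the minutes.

Latitude: 52° + 0.849775 × 60 = 52° 50.98650′
Lon: 66° + 0.004870 × 60 = 66° 0.29220′

5250.987,S / 06600.292,W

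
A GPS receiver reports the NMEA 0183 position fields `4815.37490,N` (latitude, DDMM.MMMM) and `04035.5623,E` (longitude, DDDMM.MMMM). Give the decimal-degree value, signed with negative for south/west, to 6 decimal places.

48.256248, 40.592705

Lat: split at 2 digits → 48° and 15.3749′; 48 + 15.3749/60 = 48.2562483
N → positive
Longitude: degrees = first 3 digits = 40, minutes = 35.5623; 40 + 35.5623/60 = 40.5927050
E ⇒ keep positive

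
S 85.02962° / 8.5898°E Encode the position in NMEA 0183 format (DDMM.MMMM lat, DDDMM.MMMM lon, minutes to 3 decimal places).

φ: minutes = (85.029620 − 85) × 60 = 1.77720
λ: 8° + 0.589800 × 60 = 8° 35.38800′

8501.777,S / 00835.388,E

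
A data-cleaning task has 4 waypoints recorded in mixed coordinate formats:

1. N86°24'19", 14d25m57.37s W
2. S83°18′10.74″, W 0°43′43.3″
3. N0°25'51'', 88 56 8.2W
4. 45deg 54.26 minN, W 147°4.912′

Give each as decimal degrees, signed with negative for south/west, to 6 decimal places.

Point 1:
  Lat: 24′ + 19″ = 24.31667′; 86 + 24.31667/60 = 86.4052778
  N ⇒ keep positive
  Lon: 14° + 25/60 + 57.37/3600 = 14 + 0.416667 + 0.015936 = 14.4326028
  W → negative
Point 2:
  Lat: 83° + 18/60 + 10.74/3600 = 83 + 0.300000 + 0.002983 = 83.3029833
  S → negative
  Lon: 0° + 43/60 + 43.3/3600 = 0 + 0.716667 + 0.012028 = 0.7286944
  hemisphere W, so the sign is −
Point 3:
  Latitude: 0° + 25/60 + 51/3600 = 0 + 0.416667 + 0.014167 = 0.4308333
  N ⇒ keep positive
  Lon: 88 + 56/60 + 8.2/3600 = 88.9356111
  hemisphere W, so the sign is −
Point 4:
  Latitude: 54.26′ = 0.904333°; total 45.9043333
  N ⇒ keep positive
  λ: 4.912′ = 0.081867°; total 147.0818667
  W → negative

1. 86.405278, -14.432603
2. -83.302983, -0.728694
3. 0.430833, -88.935611
4. 45.904333, -147.081867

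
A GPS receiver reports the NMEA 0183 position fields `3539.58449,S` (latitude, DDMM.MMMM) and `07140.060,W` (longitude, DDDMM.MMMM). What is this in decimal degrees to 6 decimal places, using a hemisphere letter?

φ: split at 2 digits → 35° and 39.58449′; 35 + 39.58449/60 = 35.6597415
λ: split at 3 digits → 071° and 40.06′; 71 + 40.06/60 = 71.6676667

35.659742° S, 71.667667° W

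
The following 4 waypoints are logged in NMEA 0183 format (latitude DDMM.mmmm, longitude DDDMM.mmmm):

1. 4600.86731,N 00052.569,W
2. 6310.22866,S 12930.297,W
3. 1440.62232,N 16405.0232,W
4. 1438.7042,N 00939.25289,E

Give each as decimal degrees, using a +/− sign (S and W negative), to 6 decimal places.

Point 1:
  φ: split at 2 digits → 46° and 0.86731′; 46 + 0.86731/60 = 46.0144552
  N ⇒ keep positive
  λ: split at 3 digits → 000° and 52.569′; 0 + 52.569/60 = 0.8761500
  W → negative
Point 2:
  Latitude: split at 2 digits → 63° and 10.22866′; 63 + 10.22866/60 = 63.1704777
  S → negative
  Longitude: split at 3 digits → 129° and 30.297′; 129 + 30.297/60 = 129.5049500
  hemisphere W, so the sign is −
Point 3:
  φ: degrees = first 2 digits = 14, minutes = 40.62232; 14 + 40.62232/60 = 14.6770387
  N → positive
  Lon: split at 3 digits → 164° and 5.0232′; 164 + 5.0232/60 = 164.0837200
  hemisphere W, so the sign is −
Point 4:
  Lat: split at 2 digits → 14° and 38.7042′; 14 + 38.7042/60 = 14.6450700
  N ⇒ keep positive
  λ: split at 3 digits → 009° and 39.25289′; 9 + 39.25289/60 = 9.6542148
  E → positive

1. 46.014455, -0.876150
2. -63.170478, -129.504950
3. 14.677039, -164.083720
4. 14.645070, 9.654215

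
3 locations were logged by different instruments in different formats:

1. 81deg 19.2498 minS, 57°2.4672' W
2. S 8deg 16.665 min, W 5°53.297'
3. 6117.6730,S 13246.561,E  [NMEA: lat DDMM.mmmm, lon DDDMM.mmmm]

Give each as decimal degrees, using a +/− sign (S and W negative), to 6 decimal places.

1. -81.320830, -57.041120
2. -8.277750, -5.888283
3. -61.294550, 132.776017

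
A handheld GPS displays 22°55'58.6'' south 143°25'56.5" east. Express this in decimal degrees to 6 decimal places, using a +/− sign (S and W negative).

-22.932944, 143.432361

Latitude: 55′ + 58.6″ = 55.97667′; 22 + 55.97667/60 = 22.9329444
hemisphere S, so the sign is −
λ: 143 + 25/60 + 56.5/3600 = 143.4323611
E → positive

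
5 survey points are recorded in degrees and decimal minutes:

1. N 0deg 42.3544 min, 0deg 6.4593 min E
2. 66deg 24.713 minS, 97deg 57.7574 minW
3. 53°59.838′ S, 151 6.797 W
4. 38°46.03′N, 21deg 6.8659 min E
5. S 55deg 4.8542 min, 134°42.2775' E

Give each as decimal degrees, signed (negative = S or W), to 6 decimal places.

1. 0.705907, 0.107655
2. -66.411883, -97.962623
3. -53.997300, -151.113283
4. 38.767167, 21.114432
5. -55.080903, 134.704625

Point 1:
  Lat: 0 + 42.3544/60 = 0.7059067
  N ⇒ keep positive
  Lon: 6.4593′ = 0.107655°; total 0.1076550
  E → positive
Point 2:
  Latitude: 66 + 24.713/60 = 66.4118833
  hemisphere S, so the sign is −
  λ: 97 + 57.7574/60 = 97.9626233
  W → negative
Point 3:
  Lat: 53 + 59.838/60 = 53.9973000
  S → negative
  Longitude: 6.797′ = 0.113283°; total 151.1132833
  W ⇒ negate
Point 4:
  Lat: 46.03′ = 0.767167°; total 38.7671667
  N ⇒ keep positive
  Lon: 21 + 6.8659/60 = 21.1144317
  E ⇒ keep positive
Point 5:
  Latitude: 4.8542′ = 0.080903°; total 55.0809033
  S ⇒ negate
  Longitude: 134 + 42.2775/60 = 134.7046250
  E ⇒ keep positive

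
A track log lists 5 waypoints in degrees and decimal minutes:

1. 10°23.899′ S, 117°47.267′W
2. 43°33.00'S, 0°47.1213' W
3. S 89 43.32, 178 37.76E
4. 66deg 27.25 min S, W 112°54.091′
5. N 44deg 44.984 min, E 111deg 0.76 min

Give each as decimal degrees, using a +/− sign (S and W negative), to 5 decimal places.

Point 1:
  Lat: 23.899′ = 0.398317°; total 10.398317
  S → negative
  Lon: 47.267′ = 0.787783°; total 117.787783
  hemisphere W, so the sign is −
Point 2:
  φ: 43 + 33/60 = 43.550000
  hemisphere S, so the sign is −
  Lon: 0 + 47.1213/60 = 0.785355
  hemisphere W, so the sign is −
Point 3:
  φ: 89 + 43.32/60 = 89.722000
  hemisphere S, so the sign is −
  Longitude: 37.76′ = 0.629333°; total 178.629333
  E ⇒ keep positive
Point 4:
  φ: 27.25′ = 0.454167°; total 66.454167
  hemisphere S, so the sign is −
  Lon: 54.091′ = 0.901517°; total 112.901517
  W → negative
Point 5:
  Latitude: 44.984′ = 0.749733°; total 44.749733
  N ⇒ keep positive
  λ: 0.76′ = 0.012667°; total 111.012667
  E ⇒ keep positive

1. -10.39832, -117.78778
2. -43.55000, -0.78536
3. -89.72200, 178.62933
4. -66.45417, -112.90152
5. 44.74973, 111.01267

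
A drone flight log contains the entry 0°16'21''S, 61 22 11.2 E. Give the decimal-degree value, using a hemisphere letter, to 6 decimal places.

Lat: 16′ + 21″ = 16.35000′; 0 + 16.35000/60 = 0.2725000
λ: 22′ + 11.2″ = 22.18667′; 61 + 22.18667/60 = 61.3697778

0.272500° S, 61.369778° E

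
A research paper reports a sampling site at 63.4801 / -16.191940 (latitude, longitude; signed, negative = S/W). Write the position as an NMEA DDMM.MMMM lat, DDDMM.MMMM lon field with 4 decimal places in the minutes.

φ: minutes = (63.480100 − 63) × 60 = 28.806000
Longitude is negative → W; |value| = 16.191940
λ: minutes = (16.191940 − 16) × 60 = 11.516400

6328.8060,N / 01611.5164,W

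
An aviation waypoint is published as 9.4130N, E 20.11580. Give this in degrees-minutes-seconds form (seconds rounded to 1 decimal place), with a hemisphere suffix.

9°24′46.8″ N, 20°06′56.9″ E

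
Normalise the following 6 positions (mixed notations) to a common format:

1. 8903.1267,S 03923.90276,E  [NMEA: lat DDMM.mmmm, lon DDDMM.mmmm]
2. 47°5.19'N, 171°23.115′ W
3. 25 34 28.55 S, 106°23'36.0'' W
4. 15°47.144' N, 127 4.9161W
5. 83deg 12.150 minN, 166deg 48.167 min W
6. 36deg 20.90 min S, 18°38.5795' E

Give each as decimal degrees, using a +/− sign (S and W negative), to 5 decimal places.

Point 1:
  Latitude: split at 2 digits → 89° and 3.1267′; 89 + 3.1267/60 = 89.052112
  S ⇒ negate
  Lon: split at 3 digits → 039° and 23.90276′; 39 + 23.90276/60 = 39.398379
  E ⇒ keep positive
Point 2:
  φ: 47 + 5.19/60 = 47.086500
  N ⇒ keep positive
  λ: 23.115′ = 0.385250°; total 171.385250
  W → negative
Point 3:
  Latitude: 25° + 34/60 + 28.55/3600 = 25 + 0.566667 + 0.007931 = 25.574597
  S ⇒ negate
  λ: 23′ + 36″ = 23.60000′; 106 + 23.60000/60 = 106.393333
  W → negative
Point 4:
  Lat: 15 + 47.144/60 = 15.785733
  N → positive
  Longitude: 127 + 4.9161/60 = 127.081935
  hemisphere W, so the sign is −
Point 5:
  φ: 12.15′ = 0.202500°; total 83.202500
  N ⇒ keep positive
  Longitude: 166 + 48.167/60 = 166.802783
  hemisphere W, so the sign is −
Point 6:
  Lat: 20.9′ = 0.348333°; total 36.348333
  S → negative
  Lon: 38.5795′ = 0.642992°; total 18.642992
  E ⇒ keep positive

1. -89.05211, 39.39838
2. 47.08650, -171.38525
3. -25.57460, -106.39333
4. 15.78573, -127.08194
5. 83.20250, -166.80278
6. -36.34833, 18.64299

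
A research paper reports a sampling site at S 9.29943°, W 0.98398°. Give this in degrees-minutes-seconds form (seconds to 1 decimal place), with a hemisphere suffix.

9°17′57.9″ S, 0°59′2.3″ W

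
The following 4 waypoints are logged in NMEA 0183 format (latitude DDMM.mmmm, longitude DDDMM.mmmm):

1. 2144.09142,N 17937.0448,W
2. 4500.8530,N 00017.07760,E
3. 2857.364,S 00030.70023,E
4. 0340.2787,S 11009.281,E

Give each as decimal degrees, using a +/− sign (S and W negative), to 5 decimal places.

1. 21.73486, -179.61741
2. 45.01422, 0.28463
3. -28.95607, 0.51167
4. -3.67131, 110.15468

Point 1:
  φ: degrees = first 2 digits = 21, minutes = 44.09142; 21 + 44.09142/60 = 21.734857
  N ⇒ keep positive
  Longitude: degrees = first 3 digits = 179, minutes = 37.0448; 179 + 37.0448/60 = 179.617413
  W ⇒ negate
Point 2:
  φ: split at 2 digits → 45° and 0.853′; 45 + 0.853/60 = 45.014217
  N → positive
  Longitude: degrees = first 3 digits = 0, minutes = 17.0776; 0 + 17.0776/60 = 0.284627
  E ⇒ keep positive
Point 3:
  Latitude: degrees = first 2 digits = 28, minutes = 57.364; 28 + 57.364/60 = 28.956067
  S → negative
  Lon: split at 3 digits → 000° and 30.70023′; 0 + 30.70023/60 = 0.511671
  E ⇒ keep positive
Point 4:
  φ: split at 2 digits → 03° and 40.2787′; 3 + 40.2787/60 = 3.671312
  hemisphere S, so the sign is −
  Lon: degrees = first 3 digits = 110, minutes = 9.281; 110 + 9.281/60 = 110.154683
  E ⇒ keep positive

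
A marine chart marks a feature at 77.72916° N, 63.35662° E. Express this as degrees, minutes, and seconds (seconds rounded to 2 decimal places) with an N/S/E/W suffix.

77°43′44.98″ N, 63°21′23.83″ E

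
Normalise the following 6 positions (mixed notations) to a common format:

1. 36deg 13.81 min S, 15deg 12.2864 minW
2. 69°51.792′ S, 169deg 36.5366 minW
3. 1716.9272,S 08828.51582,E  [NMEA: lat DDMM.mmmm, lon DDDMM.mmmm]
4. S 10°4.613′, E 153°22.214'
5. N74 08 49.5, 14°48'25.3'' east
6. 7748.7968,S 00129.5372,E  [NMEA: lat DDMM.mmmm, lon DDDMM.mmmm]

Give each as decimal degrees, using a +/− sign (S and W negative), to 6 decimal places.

1. -36.230167, -15.204773
2. -69.863200, -169.608943
3. -17.282120, 88.475264
4. -10.076883, 153.370233
5. 74.147083, 14.807028
6. -77.813280, 1.492287

Point 1:
  φ: 13.81′ = 0.230167°; total 36.2301667
  S → negative
  Lon: 12.2864′ = 0.204773°; total 15.2047733
  W ⇒ negate
Point 2:
  φ: 69 + 51.792/60 = 69.8632000
  hemisphere S, so the sign is −
  Lon: 169 + 36.5366/60 = 169.6089433
  hemisphere W, so the sign is −
Point 3:
  Latitude: degrees = first 2 digits = 17, minutes = 16.9272; 17 + 16.9272/60 = 17.2821200
  hemisphere S, so the sign is −
  Lon: split at 3 digits → 088° and 28.51582′; 88 + 28.51582/60 = 88.4752637
  E → positive
Point 4:
  φ: 4.613′ = 0.076883°; total 10.0768833
  hemisphere S, so the sign is −
  λ: 153 + 22.214/60 = 153.3702333
  E → positive
Point 5:
  Latitude: 74 + 8/60 + 49.5/3600 = 74.1470833
  N → positive
  Lon: 48′ + 25.3″ = 48.42167′; 14 + 48.42167/60 = 14.8070278
  E ⇒ keep positive
Point 6:
  Lat: degrees = first 2 digits = 77, minutes = 48.7968; 77 + 48.7968/60 = 77.8132800
  hemisphere S, so the sign is −
  Longitude: split at 3 digits → 001° and 29.5372′; 1 + 29.5372/60 = 1.4922867
  E ⇒ keep positive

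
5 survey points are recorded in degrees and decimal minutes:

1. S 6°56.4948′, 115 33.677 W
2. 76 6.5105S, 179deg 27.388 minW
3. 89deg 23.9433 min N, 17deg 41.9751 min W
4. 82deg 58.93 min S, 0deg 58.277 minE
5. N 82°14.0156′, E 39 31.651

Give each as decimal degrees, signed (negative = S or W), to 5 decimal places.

Point 1:
  Lat: 56.4948′ = 0.941580°; total 6.941580
  S ⇒ negate
  Longitude: 115 + 33.677/60 = 115.561283
  hemisphere W, so the sign is −
Point 2:
  Lat: 6.5105′ = 0.108508°; total 76.108508
  S ⇒ negate
  Lon: 179 + 27.388/60 = 179.456467
  hemisphere W, so the sign is −
Point 3:
  Latitude: 23.9433′ = 0.399055°; total 89.399055
  N → positive
  Lon: 17 + 41.9751/60 = 17.699585
  hemisphere W, so the sign is −
Point 4:
  φ: 58.93′ = 0.982167°; total 82.982167
  S ⇒ negate
  Longitude: 58.277′ = 0.971283°; total 0.971283
  E → positive
Point 5:
  Latitude: 14.0156′ = 0.233593°; total 82.233593
  N ⇒ keep positive
  Longitude: 31.651′ = 0.527517°; total 39.527517
  E → positive

1. -6.94158, -115.56128
2. -76.10851, -179.45647
3. 89.39906, -17.69959
4. -82.98217, 0.97128
5. 82.23359, 39.52752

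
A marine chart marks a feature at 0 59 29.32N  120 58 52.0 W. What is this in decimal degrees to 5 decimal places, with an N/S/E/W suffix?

Lat: 0 + 59/60 + 29.32/3600 = 0.991478
Longitude: 120° + 58/60 + 52/3600 = 120 + 0.966667 + 0.014444 = 120.981111

0.99148° N, 120.98111° W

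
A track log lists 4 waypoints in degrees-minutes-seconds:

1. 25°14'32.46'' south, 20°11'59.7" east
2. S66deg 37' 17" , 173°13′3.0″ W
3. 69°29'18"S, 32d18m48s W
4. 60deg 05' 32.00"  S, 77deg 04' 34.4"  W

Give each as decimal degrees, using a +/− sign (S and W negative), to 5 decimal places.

Point 1:
  φ: 14′ + 32.46″ = 14.54100′; 25 + 14.54100/60 = 25.242350
  S ⇒ negate
  Longitude: 11′ + 59.7″ = 11.99500′; 20 + 11.99500/60 = 20.199917
  E ⇒ keep positive
Point 2:
  Lat: 66 + 37/60 + 17/3600 = 66.621389
  hemisphere S, so the sign is −
  Lon: 173° + 13/60 + 3/3600 = 173 + 0.216667 + 0.000833 = 173.217500
  W ⇒ negate
Point 3:
  Latitude: 69° + 29/60 + 18/3600 = 69 + 0.483333 + 0.005000 = 69.488333
  hemisphere S, so the sign is −
  Lon: 32° + 18/60 + 48/3600 = 32 + 0.300000 + 0.013333 = 32.313333
  hemisphere W, so the sign is −
Point 4:
  Lat: 5′ + 32″ = 5.53333′; 60 + 5.53333/60 = 60.092222
  hemisphere S, so the sign is −
  λ: 77° + 4/60 + 34.4/3600 = 77 + 0.066667 + 0.009556 = 77.076222
  hemisphere W, so the sign is −

1. -25.24235, 20.19992
2. -66.62139, -173.21750
3. -69.48833, -32.31333
4. -60.09222, -77.07622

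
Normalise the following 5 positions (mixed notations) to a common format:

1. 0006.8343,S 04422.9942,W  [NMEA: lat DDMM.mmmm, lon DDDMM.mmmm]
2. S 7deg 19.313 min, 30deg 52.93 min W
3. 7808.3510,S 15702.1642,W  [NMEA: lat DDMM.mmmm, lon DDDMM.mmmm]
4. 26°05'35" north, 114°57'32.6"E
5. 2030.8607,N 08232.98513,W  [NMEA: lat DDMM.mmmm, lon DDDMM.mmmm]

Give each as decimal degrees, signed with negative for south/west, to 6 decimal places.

1. -0.113905, -44.383237
2. -7.321883, -30.882167
3. -78.139183, -157.036070
4. 26.093056, 114.959056
5. 20.514345, -82.549752

Point 1:
  Lat: split at 2 digits → 00° and 6.8343′; 0 + 6.8343/60 = 0.1139050
  hemisphere S, so the sign is −
  Longitude: degrees = first 3 digits = 44, minutes = 22.9942; 44 + 22.9942/60 = 44.3832367
  hemisphere W, so the sign is −
Point 2:
  Lat: 7 + 19.313/60 = 7.3218833
  S → negative
  Lon: 30 + 52.93/60 = 30.8821667
  W → negative
Point 3:
  Lat: split at 2 digits → 78° and 8.351′; 78 + 8.351/60 = 78.1391833
  hemisphere S, so the sign is −
  Longitude: degrees = first 3 digits = 157, minutes = 2.1642; 157 + 2.1642/60 = 157.0360700
  W ⇒ negate
Point 4:
  φ: 26 + 5/60 + 35/3600 = 26.0930556
  N ⇒ keep positive
  λ: 57′ + 32.6″ = 57.54333′; 114 + 57.54333/60 = 114.9590556
  E → positive
Point 5:
  Latitude: split at 2 digits → 20° and 30.8607′; 20 + 30.8607/60 = 20.5143450
  N → positive
  Lon: split at 3 digits → 082° and 32.98513′; 82 + 32.98513/60 = 82.5497522
  W ⇒ negate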